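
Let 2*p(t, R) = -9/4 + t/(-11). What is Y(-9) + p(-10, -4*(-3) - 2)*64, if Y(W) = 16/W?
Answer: -4424/99 ≈ -44.687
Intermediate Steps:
p(t, R) = -9/8 - t/22 (p(t, R) = (-9/4 + t/(-11))/2 = (-9*¼ + t*(-1/11))/2 = (-9/4 - t/11)/2 = -9/8 - t/22)
Y(-9) + p(-10, -4*(-3) - 2)*64 = 16/(-9) + (-9/8 - 1/22*(-10))*64 = 16*(-⅑) + (-9/8 + 5/11)*64 = -16/9 - 59/88*64 = -16/9 - 472/11 = -4424/99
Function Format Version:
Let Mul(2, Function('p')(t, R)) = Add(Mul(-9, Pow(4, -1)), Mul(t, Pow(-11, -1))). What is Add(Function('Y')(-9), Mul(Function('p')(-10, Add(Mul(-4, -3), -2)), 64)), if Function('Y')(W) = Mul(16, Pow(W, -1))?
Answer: Rational(-4424, 99) ≈ -44.687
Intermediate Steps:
Function('p')(t, R) = Add(Rational(-9, 8), Mul(Rational(-1, 22), t)) (Function('p')(t, R) = Mul(Rational(1, 2), Add(Mul(-9, Pow(4, -1)), Mul(t, Pow(-11, -1)))) = Mul(Rational(1, 2), Add(Mul(-9, Rational(1, 4)), Mul(t, Rational(-1, 11)))) = Mul(Rational(1, 2), Add(Rational(-9, 4), Mul(Rational(-1, 11), t))) = Add(Rational(-9, 8), Mul(Rational(-1, 22), t)))
Add(Function('Y')(-9), Mul(Function('p')(-10, Add(Mul(-4, -3), -2)), 64)) = Add(Mul(16, Pow(-9, -1)), Mul(Add(Rational(-9, 8), Mul(Rational(-1, 22), -10)), 64)) = Add(Mul(16, Rational(-1, 9)), Mul(Add(Rational(-9, 8), Rational(5, 11)), 64)) = Add(Rational(-16, 9), Mul(Rational(-59, 88), 64)) = Add(Rational(-16, 9), Rational(-472, 11)) = Rational(-4424, 99)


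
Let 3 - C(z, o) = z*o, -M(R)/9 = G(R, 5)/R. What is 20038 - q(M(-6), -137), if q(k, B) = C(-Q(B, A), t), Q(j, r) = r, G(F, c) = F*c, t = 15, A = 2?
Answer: 20005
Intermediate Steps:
M(R) = -45 (M(R) = -9*R*5/R = -9*5*R/R = -9*5 = -45)
C(z, o) = 3 - o*z (C(z, o) = 3 - z*o = 3 - o*z)
q(k, B) = 33 (q(k, B) = 3 - 1*15*(-1*2) = 3 - 1*15*(-2) = 3 + 30 = 33)
20038 - q(M(-6), -137) = 20038 - 1*33 = 20038 - 33 = 20005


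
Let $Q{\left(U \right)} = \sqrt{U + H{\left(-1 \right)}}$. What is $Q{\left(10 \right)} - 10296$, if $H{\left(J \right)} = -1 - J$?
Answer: $-10296 + \sqrt{10} \approx -10293.0$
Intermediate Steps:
$Q{\left(U \right)} = \sqrt{U}$ ($Q{\left(U \right)} = \sqrt{U - 0} = \sqrt{U + \left(-1 + 1\right)} = \sqrt{U + 0} = \sqrt{U}$)
$Q{\left(10 \right)} - 10296 = \sqrt{10} - 10296 = -10296 + \sqrt{10}$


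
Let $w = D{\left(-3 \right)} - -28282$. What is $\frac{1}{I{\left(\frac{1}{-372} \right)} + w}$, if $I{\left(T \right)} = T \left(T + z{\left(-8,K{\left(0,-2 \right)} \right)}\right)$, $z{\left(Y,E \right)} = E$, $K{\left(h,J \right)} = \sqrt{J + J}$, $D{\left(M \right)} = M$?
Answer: $\frac{541546567582608}{15314395388582486305} + \frac{102957696 i}{15314395388582486305} \approx 3.5362 \cdot 10^{-5} + 6.7229 \cdot 10^{-12} i$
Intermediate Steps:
$w = 28279$ ($w = -3 - -28282 = -3 + 28282 = 28279$)
$K{\left(h,J \right)} = \sqrt{2} \sqrt{J}$ ($K{\left(h,J \right)} = \sqrt{2 J} = \sqrt{2} \sqrt{J}$)
$I{\left(T \right)} = T \left(T + 2 i\right)$ ($I{\left(T \right)} = T \left(T + \sqrt{2} \sqrt{-2}\right) = T \left(T + \sqrt{2} i \sqrt{2}\right) = T \left(T + 2 i\right)$)
$\frac{1}{I{\left(\frac{1}{-372} \right)} + w} = \frac{1}{\frac{\frac{1}{-372} + 2 i}{-372} + 28279} = \frac{1}{- \frac{- \frac{1}{372} + 2 i}{372} + 28279} = \frac{1}{\left(\frac{1}{138384} - \frac{i}{186}\right) + 28279} = \frac{1}{\frac{3913361137}{138384} - \frac{i}{186}} = \frac{19150131456 \left(\frac{3913361137}{138384} + \frac{i}{186}\right)}{15314395388582486305}$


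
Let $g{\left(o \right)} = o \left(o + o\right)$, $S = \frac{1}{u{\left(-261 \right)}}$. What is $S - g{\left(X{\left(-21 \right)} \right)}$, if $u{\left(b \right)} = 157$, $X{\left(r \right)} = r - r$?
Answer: $\frac{1}{157} \approx 0.0063694$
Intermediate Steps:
$X{\left(r \right)} = 0$
$S = \frac{1}{157} \approx 0.0063694$
$g{\left(o \right)} = 2 o^{2}$ ($g{\left(o \right)} = o 2 o = 2 o^{2}$)
$S - g{\left(X{\left(-21 \right)} \right)} = \frac{1}{157} - 2 \cdot 0^{2} = \frac{1}{157} - 2 \cdot 0 = \frac{1}{157} - 0 = \frac{1}{157} + 0 = \frac{1}{157}$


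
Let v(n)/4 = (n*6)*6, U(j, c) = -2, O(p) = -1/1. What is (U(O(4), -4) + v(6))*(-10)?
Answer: -8620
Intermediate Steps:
O(p) = -1 (O(p) = -1*1 = -1)
v(n) = 144*n (v(n) = 4*((n*6)*6) = 4*((6*n)*6) = 4*(36*n) = 144*n)
(U(O(4), -4) + v(6))*(-10) = (-2 + 144*6)*(-10) = (-2 + 864)*(-10) = 862*(-10) = -8620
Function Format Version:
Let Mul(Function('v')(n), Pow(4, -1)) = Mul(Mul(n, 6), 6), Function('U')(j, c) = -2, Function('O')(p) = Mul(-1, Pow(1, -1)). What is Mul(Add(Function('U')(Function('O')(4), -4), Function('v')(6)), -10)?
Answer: -8620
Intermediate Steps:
Function('O')(p) = -1 (Function('O')(p) = Mul(-1, 1) = -1)
Function('v')(n) = Mul(144, n) (Function('v')(n) = Mul(4, Mul(Mul(n, 6), 6)) = Mul(4, Mul(Mul(6, n), 6)) = Mul(4, Mul(36, n)) = Mul(144, n))
Mul(Add(Function('U')(Function('O')(4), -4), Function('v')(6)), -10) = Mul(Add(-2, Mul(144, 6)), -10) = Mul(Add(-2, 864), -10) = Mul(862, -10) = -8620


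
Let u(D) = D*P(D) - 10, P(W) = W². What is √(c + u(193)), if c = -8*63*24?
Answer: 3*√797439 ≈ 2679.0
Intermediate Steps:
c = -12096 (c = -504*24 = -12096)
u(D) = -10 + D³ (u(D) = D*D² - 10 = D³ - 10 = -10 + D³)
√(c + u(193)) = √(-12096 + (-10 + 193³)) = √(-12096 + (-10 + 7189057)) = √(-12096 + 7189047) = √7176951 = 3*√797439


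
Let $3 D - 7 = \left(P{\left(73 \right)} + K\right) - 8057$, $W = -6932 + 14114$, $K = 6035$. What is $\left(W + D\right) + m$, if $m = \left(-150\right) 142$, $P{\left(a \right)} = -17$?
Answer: $- \frac{44386}{3} \approx -14795.0$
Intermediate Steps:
$m = -21300$
$W = 7182$
$D = - \frac{2032}{3}$ ($D = \frac{7}{3} + \frac{\left(-17 + 6035\right) - 8057}{3} = \frac{7}{3} + \frac{6018 - 8057}{3} = \frac{7}{3} + \frac{1}{3} \left(-2039\right) = \frac{7}{3} - \frac{2039}{3} = - \frac{2032}{3} \approx -677.33$)
$\left(W + D\right) + m = \left(7182 - \frac{2032}{3}\right) - 21300 = \frac{19514}{3} - 21300 = - \frac{44386}{3}$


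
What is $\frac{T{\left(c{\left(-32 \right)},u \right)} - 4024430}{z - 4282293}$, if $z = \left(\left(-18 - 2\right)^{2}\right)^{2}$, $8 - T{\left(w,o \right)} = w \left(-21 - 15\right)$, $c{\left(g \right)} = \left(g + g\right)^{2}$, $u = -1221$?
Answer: $\frac{3876966}{4122293} \approx 0.94049$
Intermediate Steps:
$c{\left(g \right)} = 4 g^{2}$ ($c{\left(g \right)} = \left(2 g\right)^{2} = 4 g^{2}$)
$T{\left(w,o \right)} = 8 + 36 w$ ($T{\left(w,o \right)} = 8 - w \left(-21 - 15\right) = 8 - w \left(-36\right) = 8 - - 36 w = 8 + 36 w$)
$z = 160000$ ($z = \left(\left(-20\right)^{2}\right)^{2} = 400^{2} = 160000$)
$\frac{T{\left(c{\left(-32 \right)},u \right)} - 4024430}{z - 4282293} = \frac{\left(8 + 36 \cdot 4 \left(-32\right)^{2}\right) - 4024430}{160000 - 4282293} = \frac{\left(8 + 36 \cdot 4 \cdot 1024\right) - 4024430}{-4122293} = \left(\left(8 + 36 \cdot 4096\right) - 4024430\right) \left(- \frac{1}{4122293}\right) = \left(\left(8 + 147456\right) - 4024430\right) \left(- \frac{1}{4122293}\right) = \left(147464 - 4024430\right) \left(- \frac{1}{4122293}\right) = \left(-3876966\right) \left(- \frac{1}{4122293}\right) = \frac{3876966}{4122293}$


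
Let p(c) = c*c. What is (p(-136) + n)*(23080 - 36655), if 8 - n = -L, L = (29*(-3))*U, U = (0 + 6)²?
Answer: -208674900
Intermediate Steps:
U = 36 (U = 6² = 36)
p(c) = c²
L = -3132 (L = (29*(-3))*36 = -87*36 = -3132)
n = -3124 (n = 8 - (-1)*(-3132) = 8 - 1*3132 = 8 - 3132 = -3124)
(p(-136) + n)*(23080 - 36655) = ((-136)² - 3124)*(23080 - 36655) = (18496 - 3124)*(-13575) = 15372*(-13575) = -208674900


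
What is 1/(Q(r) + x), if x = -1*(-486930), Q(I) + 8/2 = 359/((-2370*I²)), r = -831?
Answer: 1636629570/796917490001461 ≈ 2.0537e-6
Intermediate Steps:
Q(I) = -4 - 359/(2370*I²) (Q(I) = -4 + 359/((-2370*I²)) = -4 + 359*(-1/(2370*I²)) = -4 - 359/(2370*I²))
x = 486930
1/(Q(r) + x) = 1/((-4 - 359/2370/(-831)²) + 486930) = 1/((-4 - 359/2370*1/690561) + 486930) = 1/((-4 - 359/1636629570) + 486930) = 1/(-6546518639/1636629570 + 486930) = 1/(796917490001461/1636629570) = 1636629570/796917490001461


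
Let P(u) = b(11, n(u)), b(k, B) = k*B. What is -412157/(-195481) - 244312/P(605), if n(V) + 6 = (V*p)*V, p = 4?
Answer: 27231587373/13009207237 ≈ 2.0933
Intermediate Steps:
n(V) = -6 + 4*V² (n(V) = -6 + (V*4)*V = -6 + (4*V)*V = -6 + 4*V²)
b(k, B) = B*k
P(u) = -66 + 44*u² (P(u) = (-6 + 4*u²)*11 = -66 + 44*u²)
-412157/(-195481) - 244312/P(605) = -412157/(-195481) - 244312/(-66 + 44*605²) = -412157*(-1/195481) - 244312/(-66 + 44*366025) = 412157/195481 - 244312/(-66 + 16105100) = 412157/195481 - 244312/16105034 = 412157/195481 - 244312*1/16105034 = 412157/195481 - 122156/8052517 = 27231587373/13009207237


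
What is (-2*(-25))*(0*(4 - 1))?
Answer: 0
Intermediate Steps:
(-2*(-25))*(0*(4 - 1)) = 50*(0*3) = 50*0 = 0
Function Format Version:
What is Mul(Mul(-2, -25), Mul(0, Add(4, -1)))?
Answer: 0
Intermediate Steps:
Mul(Mul(-2, -25), Mul(0, Add(4, -1))) = Mul(50, Mul(0, 3)) = Mul(50, 0) = 0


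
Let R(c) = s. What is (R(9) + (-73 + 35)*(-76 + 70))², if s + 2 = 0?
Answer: 51076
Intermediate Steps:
s = -2 (s = -2 + 0 = -2)
R(c) = -2
(R(9) + (-73 + 35)*(-76 + 70))² = (-2 + (-73 + 35)*(-76 + 70))² = (-2 - 38*(-6))² = (-2 + 228)² = 226² = 51076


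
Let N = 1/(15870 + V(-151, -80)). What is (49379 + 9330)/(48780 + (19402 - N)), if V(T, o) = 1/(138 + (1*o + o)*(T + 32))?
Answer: 2552624219207/2964503301932 ≈ 0.86106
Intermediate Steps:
V(T, o) = 1/(138 + 2*o*(32 + T)) (V(T, o) = 1/(138 + (o + o)*(32 + T)) = 1/(138 + (2*o)*(32 + T)) = 1/(138 + 2*o*(32 + T)))
N = 19178/304354861 (N = 1/(15870 + 1/(2*(69 + 32*(-80) - 151*(-80)))) = 1/(15870 + 1/(2*(69 - 2560 + 12080))) = 1/(15870 + (½)/9589) = 1/(15870 + (½)*(1/9589)) = 1/(15870 + 1/19178) = 1/(304354861/19178) = 19178/304354861 ≈ 6.3012e-5)
(49379 + 9330)/(48780 + (19402 - N)) = (49379 + 9330)/(48780 + (19402 - 1*19178/304354861)) = 58709/(48780 + (19402 - 19178/304354861)) = 58709/(48780 + 5905092993944/304354861) = 58709/(20751523113524/304354861) = 58709*(304354861/20751523113524) = 2552624219207/2964503301932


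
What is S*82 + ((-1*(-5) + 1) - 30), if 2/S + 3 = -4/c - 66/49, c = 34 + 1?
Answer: -66412/1093 ≈ -60.761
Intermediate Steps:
c = 35
S = -490/1093 (S = 2/(-3 + (-4/35 - 66/49)) = 2/(-3 - 358/245) = 2/(-1093/245) = 2*(-245/1093) = -490/1093 ≈ -0.44831)
S*82 + ((-1*(-5) + 1) - 30) = -490/1093*82 + ((-1*(-5) + 1) - 30) = -40180/1093 + ((5 + 1) - 30) = -40180/1093 + (6 - 30) = -40180/1093 - 24 = -66412/1093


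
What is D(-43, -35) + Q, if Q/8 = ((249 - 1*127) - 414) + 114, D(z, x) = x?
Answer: -1459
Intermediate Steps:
Q = -1424 (Q = 8*(((249 - 1*127) - 414) + 114) = 8*(((249 - 127) - 414) + 114) = 8*((122 - 414) + 114) = 8*(-292 + 114) = 8*(-178) = -1424)
D(-43, -35) + Q = -35 - 1424 = -1459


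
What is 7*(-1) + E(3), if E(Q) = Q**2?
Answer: 2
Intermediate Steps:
7*(-1) + E(3) = 7*(-1) + 3**2 = -7 + 9 = 2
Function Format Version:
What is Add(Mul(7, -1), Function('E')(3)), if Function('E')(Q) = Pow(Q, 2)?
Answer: 2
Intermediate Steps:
Add(Mul(7, -1), Function('E')(3)) = Add(Mul(7, -1), Pow(3, 2)) = Add(-7, 9) = 2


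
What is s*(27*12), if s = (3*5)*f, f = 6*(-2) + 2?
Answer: -48600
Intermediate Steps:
f = -10 (f = -12 + 2 = -10)
s = -150 (s = (3*5)*(-10) = 15*(-10) = -150)
s*(27*12) = -4050*12 = -150*324 = -48600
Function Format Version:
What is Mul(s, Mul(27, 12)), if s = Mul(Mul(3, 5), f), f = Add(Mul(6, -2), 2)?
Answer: -48600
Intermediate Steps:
f = -10 (f = Add(-12, 2) = -10)
s = -150 (s = Mul(Mul(3, 5), -10) = Mul(15, -10) = -150)
Mul(s, Mul(27, 12)) = Mul(-150, Mul(27, 12)) = Mul(-150, 324) = -48600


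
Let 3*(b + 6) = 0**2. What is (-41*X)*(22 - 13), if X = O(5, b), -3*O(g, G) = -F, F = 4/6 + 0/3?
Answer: -82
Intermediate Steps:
b = -6 (b = -6 + (1/3)*0**2 = -6 + (1/3)*0 = -6 + 0 = -6)
F = 2/3 (F = 4*(1/6) + 0*(1/3) = 2/3 + 0 = 2/3 ≈ 0.66667)
O(g, G) = 2/9 (O(g, G) = -(-1)*2/(3*3) = -1/3*(-2/3) = 2/9)
X = 2/9 ≈ 0.22222
(-41*X)*(22 - 13) = (-41*2/9)*(22 - 13) = -82/9*9 = -82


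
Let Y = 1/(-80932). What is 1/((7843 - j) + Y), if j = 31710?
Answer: -80932/1931604045 ≈ -4.1899e-5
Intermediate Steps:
Y = -1/80932 ≈ -1.2356e-5
1/((7843 - j) + Y) = 1/((7843 - 1*31710) - 1/80932) = 1/((7843 - 31710) - 1/80932) = 1/(-23867 - 1/80932) = 1/(-1931604045/80932) = -80932/1931604045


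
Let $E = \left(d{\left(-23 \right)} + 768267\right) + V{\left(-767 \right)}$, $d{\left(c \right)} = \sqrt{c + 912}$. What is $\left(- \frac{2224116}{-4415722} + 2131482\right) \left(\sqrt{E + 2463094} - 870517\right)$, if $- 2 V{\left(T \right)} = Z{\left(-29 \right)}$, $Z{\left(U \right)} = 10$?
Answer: $- \frac{4096667880928795020}{2207861} + \frac{4706017092060 \sqrt{3231356 + \sqrt{889}}}{2207861} \approx -1.8517 \cdot 10^{12}$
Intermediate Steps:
$d{\left(c \right)} = \sqrt{912 + c}$
$V{\left(T \right)} = -5$ ($V{\left(T \right)} = \left(- \frac{1}{2}\right) 10 = -5$)
$E = 768262 + \sqrt{889}$ ($E = \left(\sqrt{912 - 23} + 768267\right) - 5 = \left(\sqrt{889} + 768267\right) - 5 = \left(768267 + \sqrt{889}\right) - 5 = 768262 + \sqrt{889} \approx 7.6829 \cdot 10^{5}$)
$\left(- \frac{2224116}{-4415722} + 2131482\right) \left(\sqrt{E + 2463094} - 870517\right) = \left(- \frac{2224116}{-4415722} + 2131482\right) \left(\sqrt{\left(768262 + \sqrt{889}\right) + 2463094} - 870517\right) = \left(\left(-2224116\right) \left(- \frac{1}{4415722}\right) + 2131482\right) \left(\sqrt{3231356 + \sqrt{889}} - 870517\right) = \left(\frac{1112058}{2207861} + 2131482\right) \left(-870517 + \sqrt{3231356 + \sqrt{889}}\right) = \frac{4706017092060 \left(-870517 + \sqrt{3231356 + \sqrt{889}}\right)}{2207861} = - \frac{4096667880928795020}{2207861} + \frac{4706017092060 \sqrt{3231356 + \sqrt{889}}}{2207861}$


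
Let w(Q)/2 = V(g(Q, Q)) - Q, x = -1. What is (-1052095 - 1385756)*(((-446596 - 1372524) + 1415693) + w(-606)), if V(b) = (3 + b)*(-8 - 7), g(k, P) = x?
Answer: 980686511025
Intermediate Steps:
g(k, P) = -1
V(b) = -45 - 15*b (V(b) = (3 + b)*(-15) = -45 - 15*b)
w(Q) = -60 - 2*Q (w(Q) = 2*((-45 - 15*(-1)) - Q) = 2*((-45 + 15) - Q) = 2*(-30 - Q) = -60 - 2*Q)
(-1052095 - 1385756)*(((-446596 - 1372524) + 1415693) + w(-606)) = (-1052095 - 1385756)*(((-446596 - 1372524) + 1415693) + (-60 - 2*(-606))) = -2437851*((-1819120 + 1415693) + (-60 + 1212)) = -2437851*(-403427 + 1152) = -2437851*(-402275) = 980686511025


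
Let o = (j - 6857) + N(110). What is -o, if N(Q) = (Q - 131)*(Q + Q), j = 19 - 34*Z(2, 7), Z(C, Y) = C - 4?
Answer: 11390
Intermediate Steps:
Z(C, Y) = -4 + C
j = 87 (j = 19 - 34*(-4 + 2) = 19 - 34*(-2) = 19 + 68 = 87)
N(Q) = 2*Q*(-131 + Q) (N(Q) = (-131 + Q)*(2*Q) = 2*Q*(-131 + Q))
o = -11390 (o = (87 - 6857) + 2*110*(-131 + 110) = -6770 + 2*110*(-21) = -6770 - 4620 = -11390)
-o = -1*(-11390) = 11390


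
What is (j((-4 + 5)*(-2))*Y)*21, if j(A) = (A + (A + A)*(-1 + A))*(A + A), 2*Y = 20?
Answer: -8400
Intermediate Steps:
Y = 10 (Y = (1/2)*20 = 10)
j(A) = 2*A*(A + 2*A*(-1 + A)) (j(A) = (A + (2*A)*(-1 + A))*(2*A) = (A + 2*A*(-1 + A))*(2*A) = 2*A*(A + 2*A*(-1 + A)))
(j((-4 + 5)*(-2))*Y)*21 = ((((-4 + 5)*(-2))**2*(-2 + 4*((-4 + 5)*(-2))))*10)*21 = (((1*(-2))**2*(-2 + 4*(1*(-2))))*10)*21 = (((-2)**2*(-2 + 4*(-2)))*10)*21 = ((4*(-2 - 8))*10)*21 = ((4*(-10))*10)*21 = -40*10*21 = -400*21 = -8400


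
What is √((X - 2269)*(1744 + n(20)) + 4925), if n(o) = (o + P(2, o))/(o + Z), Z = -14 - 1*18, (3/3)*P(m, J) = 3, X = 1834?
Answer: 5*I*√120461/2 ≈ 867.69*I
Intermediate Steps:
P(m, J) = 3
Z = -32 (Z = -14 - 18 = -32)
n(o) = (3 + o)/(-32 + o) (n(o) = (o + 3)/(o - 32) = (3 + o)/(-32 + o))
√((X - 2269)*(1744 + n(20)) + 4925) = √((1834 - 2269)*(1744 + (3 + 20)/(-32 + 20)) + 4925) = √(-435*(1744 + 23/(-12)) + 4925) = √(-435*(1744 - 1/12*23) + 4925) = √(-435*(1744 - 23/12) + 4925) = √(-435*20905/12 + 4925) = √(-3031225/4 + 4925) = √(-3011525/4) = 5*I*√120461/2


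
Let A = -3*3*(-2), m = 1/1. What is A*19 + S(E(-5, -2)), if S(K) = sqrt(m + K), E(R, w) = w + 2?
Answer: 343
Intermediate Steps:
E(R, w) = 2 + w
m = 1
S(K) = sqrt(1 + K)
A = 18 (A = -9*(-2) = 18)
A*19 + S(E(-5, -2)) = 18*19 + sqrt(1 + (2 - 2)) = 342 + sqrt(1 + 0) = 342 + sqrt(1) = 342 + 1 = 343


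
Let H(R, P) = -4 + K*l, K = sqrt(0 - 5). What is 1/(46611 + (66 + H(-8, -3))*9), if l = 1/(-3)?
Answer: 5241/247212734 + I*sqrt(5)/741638202 ≈ 2.12e-5 + 3.015e-9*I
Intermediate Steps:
K = I*sqrt(5) (K = sqrt(-5) = I*sqrt(5) ≈ 2.2361*I)
l = -1/3 ≈ -0.33333
H(R, P) = -4 - I*sqrt(5)/3 (H(R, P) = -4 + (I*sqrt(5))*(-1/3) = -4 - I*sqrt(5)/3)
1/(46611 + (66 + H(-8, -3))*9) = 1/(46611 + (66 + (-4 - I*sqrt(5)/3))*9) = 1/(46611 + (62 - I*sqrt(5)/3)*9) = 1/(46611 + (558 - 3*I*sqrt(5))) = 1/(47169 - 3*I*sqrt(5))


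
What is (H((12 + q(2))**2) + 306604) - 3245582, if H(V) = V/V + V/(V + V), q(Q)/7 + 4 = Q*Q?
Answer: -5877953/2 ≈ -2.9390e+6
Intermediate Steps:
q(Q) = -28 + 7*Q**2 (q(Q) = -28 + 7*(Q*Q) = -28 + 7*Q**2)
H(V) = 3/2 (H(V) = 1 + V/((2*V)) = 1 + V*(1/(2*V)) = 1 + 1/2 = 3/2)
(H((12 + q(2))**2) + 306604) - 3245582 = (3/2 + 306604) - 3245582 = 613211/2 - 3245582 = -5877953/2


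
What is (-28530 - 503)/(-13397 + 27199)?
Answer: -29033/13802 ≈ -2.1035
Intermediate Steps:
(-28530 - 503)/(-13397 + 27199) = -29033/13802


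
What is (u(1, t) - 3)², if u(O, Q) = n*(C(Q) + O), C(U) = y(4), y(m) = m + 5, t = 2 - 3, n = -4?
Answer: 1849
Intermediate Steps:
t = -1
y(m) = 5 + m
C(U) = 9 (C(U) = 5 + 4 = 9)
u(O, Q) = -36 - 4*O (u(O, Q) = -4*(9 + O) = -36 - 4*O)
(u(1, t) - 3)² = ((-36 - 4*1) - 3)² = ((-36 - 4) - 3)² = (-40 - 3)² = (-43)² = 1849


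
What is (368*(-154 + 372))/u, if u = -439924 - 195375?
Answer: -80224/635299 ≈ -0.12628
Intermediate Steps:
u = -635299
(368*(-154 + 372))/u = (368*(-154 + 372))/(-635299) = (368*218)*(-1/635299) = 80224*(-1/635299) = -80224/635299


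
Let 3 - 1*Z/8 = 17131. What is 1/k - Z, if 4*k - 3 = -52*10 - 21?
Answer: 36859454/269 ≈ 1.3702e+5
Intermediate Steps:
k = -269/2 (k = ¾ + (-52*10 - 21)/4 = ¾ + (-520 - 21)/4 = ¾ + (¼)*(-541) = ¾ - 541/4 = -269/2 ≈ -134.50)
Z = -137024 (Z = 24 - 8*17131 = 24 - 137048 = -137024)
1/k - Z = 1/(-269/2) - 1*(-137024) = -2/269 + 137024 = 36859454/269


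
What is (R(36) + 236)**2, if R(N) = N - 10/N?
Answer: 23921881/324 ≈ 73833.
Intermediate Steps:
(R(36) + 236)**2 = ((36 - 10/36) + 236)**2 = ((36 - 10*1/36) + 236)**2 = ((36 - 5/18) + 236)**2 = (643/18 + 236)**2 = (4891/18)**2 = 23921881/324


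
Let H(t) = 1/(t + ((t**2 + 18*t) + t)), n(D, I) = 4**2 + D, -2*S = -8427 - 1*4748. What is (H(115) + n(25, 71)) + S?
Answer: 205814927/31050 ≈ 6628.5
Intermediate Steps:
S = 13175/2 (S = -(-8427 - 1*4748)/2 = -(-8427 - 4748)/2 = -1/2*(-13175) = 13175/2 ≈ 6587.5)
n(D, I) = 16 + D
H(t) = 1/(t**2 + 20*t) (H(t) = 1/(t + (t**2 + 19*t)) = 1/(t**2 + 20*t))
(H(115) + n(25, 71)) + S = (1/(115*(20 + 115)) + (16 + 25)) + 13175/2 = ((1/115)/135 + 41) + 13175/2 = ((1/115)*(1/135) + 41) + 13175/2 = (1/15525 + 41) + 13175/2 = 636526/15525 + 13175/2 = 205814927/31050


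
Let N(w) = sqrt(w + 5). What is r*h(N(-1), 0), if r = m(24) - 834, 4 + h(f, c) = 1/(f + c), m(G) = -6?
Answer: 2940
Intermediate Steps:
N(w) = sqrt(5 + w)
h(f, c) = -4 + 1/(c + f) (h(f, c) = -4 + 1/(f + c) = -4 + 1/(c + f))
r = -840 (r = -6 - 834 = -840)
r*h(N(-1), 0) = -840*(1 - 4*0 - 4*sqrt(5 - 1))/(0 + sqrt(5 - 1)) = -840*(1 + 0 - 4*sqrt(4))/(0 + sqrt(4)) = -840*(1 + 0 - 4*2)/(0 + 2) = -840*(1 + 0 - 8)/2 = -420*(-7) = -840*(-7/2) = 2940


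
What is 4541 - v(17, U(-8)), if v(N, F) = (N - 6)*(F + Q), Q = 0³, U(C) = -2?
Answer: 4563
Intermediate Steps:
Q = 0
v(N, F) = F*(-6 + N) (v(N, F) = (N - 6)*(F + 0) = (-6 + N)*F = F*(-6 + N))
4541 - v(17, U(-8)) = 4541 - (-2)*(-6 + 17) = 4541 - (-2)*11 = 4541 - 1*(-22) = 4541 + 22 = 4563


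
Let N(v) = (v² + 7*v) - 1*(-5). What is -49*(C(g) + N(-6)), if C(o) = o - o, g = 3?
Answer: 49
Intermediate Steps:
C(o) = 0
N(v) = 5 + v² + 7*v (N(v) = (v² + 7*v) + 5 = 5 + v² + 7*v)
-49*(C(g) + N(-6)) = -49*(0 + (5 + (-6)² + 7*(-6))) = -49*(0 + (5 + 36 - 42)) = -49*(0 - 1) = -49*(-1) = 49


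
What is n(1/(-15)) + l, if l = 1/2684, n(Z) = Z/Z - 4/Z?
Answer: 163725/2684 ≈ 61.000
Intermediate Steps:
n(Z) = 1 - 4/Z
l = 1/2684 ≈ 0.00037258
n(1/(-15)) + l = (-4 + 1/(-15))/(1/(-15)) + 1/2684 = (-4 - 1/15)/(-1/15) + 1/2684 = -15*(-61/15) + 1/2684 = 61 + 1/2684 = 163725/2684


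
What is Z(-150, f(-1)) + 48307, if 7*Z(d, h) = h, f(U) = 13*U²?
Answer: 338162/7 ≈ 48309.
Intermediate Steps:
Z(d, h) = h/7
Z(-150, f(-1)) + 48307 = (13*(-1)²)/7 + 48307 = (13*1)/7 + 48307 = (⅐)*13 + 48307 = 13/7 + 48307 = 338162/7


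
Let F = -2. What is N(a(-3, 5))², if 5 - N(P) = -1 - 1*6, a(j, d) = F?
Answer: 144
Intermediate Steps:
a(j, d) = -2
N(P) = 12 (N(P) = 5 - (-1 - 1*6) = 5 - (-1 - 6) = 5 - 1*(-7) = 5 + 7 = 12)
N(a(-3, 5))² = 12² = 144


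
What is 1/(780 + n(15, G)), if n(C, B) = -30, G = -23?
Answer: 1/750 ≈ 0.0013333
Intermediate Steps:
1/(780 + n(15, G)) = 1/(780 - 30) = 1/750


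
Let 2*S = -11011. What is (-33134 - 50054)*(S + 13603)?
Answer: -673614830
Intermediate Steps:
S = -11011/2 (S = (1/2)*(-11011) = -11011/2 ≈ -5505.5)
(-33134 - 50054)*(S + 13603) = (-33134 - 50054)*(-11011/2 + 13603) = -83188*16195/2 = -673614830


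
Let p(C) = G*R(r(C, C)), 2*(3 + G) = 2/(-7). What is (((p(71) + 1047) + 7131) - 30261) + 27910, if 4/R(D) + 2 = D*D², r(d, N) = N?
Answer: 14598750113/2505363 ≈ 5827.0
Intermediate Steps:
G = -22/7 (G = -3 + (2/(-7))/2 = -3 + (2*(-⅐))/2 = -3 + (½)*(-2/7) = -3 - ⅐ = -22/7 ≈ -3.1429)
R(D) = 4/(-2 + D³) (R(D) = 4/(-2 + D*D²) = 4/(-2 + D³))
p(C) = -88/(7*(-2 + C³))
(((p(71) + 1047) + 7131) - 30261) + 27910 = (((-88/(-14 + 7*71³) + 1047) + 7131) - 30261) + 27910 = (((-88/(-14 + 7*357911) + 1047) + 7131) - 30261) + 27910 = (((-88/(-14 + 2505377) + 1047) + 7131) - 30261) + 27910 = (((-88/2505363 + 1047) + 7131) - 30261) + 27910 = ((2623114973/2505363 + 7131) - 30261) + 27910 = (20488858526/2505363 - 30261) + 27910 = -55325931217/2505363 + 27910 = 14598750113/2505363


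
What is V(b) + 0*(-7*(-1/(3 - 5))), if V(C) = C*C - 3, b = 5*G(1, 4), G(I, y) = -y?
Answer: 397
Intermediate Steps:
b = -20 (b = 5*(-1*4) = 5*(-4) = -20)
V(C) = -3 + C**2 (V(C) = C**2 - 3 = -3 + C**2)
V(b) + 0*(-7*(-1/(3 - 5))) = (-3 + (-20)**2) + 0*(-7*(-1/(3 - 5))) = (-3 + 400) + 0*(-7/((-1*(-2)))) = 397 + 0*(-7/2) = 397 + 0 = 397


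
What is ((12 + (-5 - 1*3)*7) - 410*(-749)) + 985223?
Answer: 1292269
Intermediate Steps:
((12 + (-5 - 1*3)*7) - 410*(-749)) + 985223 = ((12 + (-5 - 3)*7) + 307090) + 985223 = ((12 - 8*7) + 307090) + 985223 = ((12 - 56) + 307090) + 985223 = (-44 + 307090) + 985223 = 307046 + 985223 = 1292269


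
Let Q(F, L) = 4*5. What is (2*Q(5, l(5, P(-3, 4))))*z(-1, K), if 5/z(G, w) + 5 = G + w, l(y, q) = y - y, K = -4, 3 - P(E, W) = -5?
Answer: -20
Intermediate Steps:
P(E, W) = 8 (P(E, W) = 3 - 1*(-5) = 3 + 5 = 8)
l(y, q) = 0
z(G, w) = 5/(-5 + G + w) (z(G, w) = 5/(-5 + (G + w)) = 5/(-5 + G + w))
Q(F, L) = 20
(2*Q(5, l(5, P(-3, 4))))*z(-1, K) = (2*20)*(5/(-5 - 1 - 4)) = 40*(5/(-10)) = 40*(5*(-1/10)) = 40*(-1/2) = -20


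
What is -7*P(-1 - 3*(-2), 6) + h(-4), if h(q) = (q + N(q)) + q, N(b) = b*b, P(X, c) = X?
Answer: -27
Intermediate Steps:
N(b) = b²
h(q) = q² + 2*q (h(q) = (q + q²) + q = q² + 2*q)
-7*P(-1 - 3*(-2), 6) + h(-4) = -7*(-1 - 3*(-2)) - 4*(2 - 4) = -7*(-1 + 6) - 4*(-2) = -7*5 + 8 = -35 + 8 = -27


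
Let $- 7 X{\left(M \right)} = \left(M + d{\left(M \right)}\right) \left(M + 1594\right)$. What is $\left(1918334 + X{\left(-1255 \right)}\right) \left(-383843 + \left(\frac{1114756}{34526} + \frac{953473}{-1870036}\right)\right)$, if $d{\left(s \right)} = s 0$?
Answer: $- \frac{171653351595108051491645}{225977020276} \approx -7.5961 \cdot 10^{11}$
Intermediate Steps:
$d{\left(s \right)} = 0$
$X{\left(M \right)} = - \frac{M \left(1594 + M\right)}{7}$ ($X{\left(M \right)} = - \frac{\left(M + 0\right) \left(M + 1594\right)}{7} = - \frac{M \left(1594 + M\right)}{7}$)
$\left(1918334 + X{\left(-1255 \right)}\right) \left(-383843 + \left(\frac{1114756}{34526} + \frac{953473}{-1870036}\right)\right) = \left(1918334 + \frac{1}{7} \left(-1255\right) \left(-1594 - -1255\right)\right) \left(-383843 + \left(\frac{1114756}{34526} + \frac{953473}{-1870036}\right)\right) = \left(1918334 + \frac{1}{7} \left(-1255\right) \left(-1594 + 1255\right)\right) \left(-383843 + \left(1114756 \cdot \frac{1}{34526} + 953473 \left(- \frac{1}{1870036}\right)\right)\right) = \left(1918334 + \frac{1}{7} \left(-1255\right) \left(-339\right)\right) \left(-383843 + \left(\frac{557378}{17263} - \frac{953473}{1870036}\right)\right) = \left(1918334 + \frac{425445}{7}\right) \left(-383843 + \frac{1025857121209}{32282431468}\right) = \frac{13853783}{7} \left(- \frac{12390359484850315}{32282431468}\right) = - \frac{171653351595108051491645}{225977020276}$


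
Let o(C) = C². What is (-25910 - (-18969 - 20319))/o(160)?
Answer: 6689/12800 ≈ 0.52258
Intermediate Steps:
(-25910 - (-18969 - 20319))/o(160) = (-25910 - (-18969 - 20319))/(160²) = (-25910 - 1*(-39288))/25600 = (-25910 + 39288)*(1/25600) = 13378*(1/25600) = 6689/12800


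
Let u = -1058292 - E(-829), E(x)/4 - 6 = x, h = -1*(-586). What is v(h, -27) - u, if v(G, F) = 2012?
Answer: 1057012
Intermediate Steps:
h = 586
E(x) = 24 + 4*x
u = -1055000 (u = -1058292 - (24 + 4*(-829)) = -1058292 - (24 - 3316) = -1058292 - 1*(-3292) = -1058292 + 3292 = -1055000)
v(h, -27) - u = 2012 - 1*(-1055000) = 2012 + 1055000 = 1057012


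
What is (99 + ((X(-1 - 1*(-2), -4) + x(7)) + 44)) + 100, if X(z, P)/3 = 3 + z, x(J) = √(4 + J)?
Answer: 255 + √11 ≈ 258.32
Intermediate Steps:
X(z, P) = 9 + 3*z (X(z, P) = 3*(3 + z) = 9 + 3*z)
(99 + ((X(-1 - 1*(-2), -4) + x(7)) + 44)) + 100 = (99 + (((9 + 3*(-1 - 1*(-2))) + √(4 + 7)) + 44)) + 100 = (99 + (((9 + 3*(-1 + 2)) + √11) + 44)) + 100 = (99 + (((9 + 3*1) + √11) + 44)) + 100 = (99 + (((9 + 3) + √11) + 44)) + 100 = (99 + ((12 + √11) + 44)) + 100 = (99 + (56 + √11)) + 100 = (155 + √11) + 100 = 255 + √11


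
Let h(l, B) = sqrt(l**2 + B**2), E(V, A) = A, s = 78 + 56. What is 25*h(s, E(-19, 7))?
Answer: 25*sqrt(18005) ≈ 3354.6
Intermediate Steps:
s = 134
h(l, B) = sqrt(B**2 + l**2)
25*h(s, E(-19, 7)) = 25*sqrt(7**2 + 134**2) = 25*sqrt(49 + 17956) = 25*sqrt(18005)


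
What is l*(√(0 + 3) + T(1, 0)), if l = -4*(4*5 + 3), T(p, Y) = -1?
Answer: 92 - 92*√3 ≈ -67.349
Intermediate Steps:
l = -92 (l = -4*(20 + 3) = -4*23 = -92)
l*(√(0 + 3) + T(1, 0)) = -92*(√(0 + 3) - 1) = -92*(√3 - 1) = -92*(-1 + √3) = 92 - 92*√3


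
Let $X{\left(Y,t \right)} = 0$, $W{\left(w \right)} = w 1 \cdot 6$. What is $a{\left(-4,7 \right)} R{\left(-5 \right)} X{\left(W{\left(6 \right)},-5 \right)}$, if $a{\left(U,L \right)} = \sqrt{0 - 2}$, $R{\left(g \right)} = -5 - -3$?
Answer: $0$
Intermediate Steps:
$W{\left(w \right)} = 6 w$ ($W{\left(w \right)} = w 6 = 6 w$)
$R{\left(g \right)} = -2$ ($R{\left(g \right)} = -5 + 3 = -2$)
$a{\left(U,L \right)} = i \sqrt{2}$ ($a{\left(U,L \right)} = \sqrt{-2} = i \sqrt{2}$)
$a{\left(-4,7 \right)} R{\left(-5 \right)} X{\left(W{\left(6 \right)},-5 \right)} = i \sqrt{2} \left(-2\right) 0 = - 2 i \sqrt{2} \cdot 0 = 0$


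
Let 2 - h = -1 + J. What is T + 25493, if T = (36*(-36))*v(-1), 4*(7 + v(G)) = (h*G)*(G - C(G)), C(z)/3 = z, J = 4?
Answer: 33917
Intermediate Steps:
h = -1 (h = 2 - (-1 + 4) = 2 - 1*3 = 2 - 3 = -1)
C(z) = 3*z
v(G) = -7 + G²/2 (v(G) = -7 + ((-G)*(G - 3*G))/4 = -7 + ((-G)*(-2*G))/4 = -7 + (2*G²)/4 = -7 + G²/2)
T = 8424 (T = (36*(-36))*(-7 + (½)*(-1)²) = -1296*(-7 + (½)*1) = -1296*(-7 + ½) = -1296*(-13/2) = 8424)
T + 25493 = 8424 + 25493 = 33917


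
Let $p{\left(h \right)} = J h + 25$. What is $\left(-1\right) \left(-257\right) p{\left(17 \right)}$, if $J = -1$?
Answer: $2056$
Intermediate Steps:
$p{\left(h \right)} = 25 - h$ ($p{\left(h \right)} = - h + 25 = 25 - h$)
$\left(-1\right) \left(-257\right) p{\left(17 \right)} = \left(-1\right) \left(-257\right) \left(25 - 17\right) = 257 \left(25 - 17\right) = 257 \cdot 8 = 2056$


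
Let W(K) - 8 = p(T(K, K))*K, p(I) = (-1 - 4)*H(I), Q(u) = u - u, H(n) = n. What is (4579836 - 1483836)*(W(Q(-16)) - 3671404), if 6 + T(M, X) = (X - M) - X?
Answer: -11366642016000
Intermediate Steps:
T(M, X) = -6 - M (T(M, X) = -6 + ((X - M) - X) = -6 - M)
Q(u) = 0
p(I) = -5*I (p(I) = (-1 - 4)*I = -5*I)
W(K) = 8 + K*(30 + 5*K) (W(K) = 8 + (-5*(-6 - K))*K = 8 + (30 + 5*K)*K = 8 + K*(30 + 5*K))
(4579836 - 1483836)*(W(Q(-16)) - 3671404) = (4579836 - 1483836)*((8 + 5*0*(6 + 0)) - 3671404) = 3096000*((8 + 5*0*6) - 3671404) = 3096000*((8 + 0) - 3671404) = 3096000*(8 - 3671404) = 3096000*(-3671396) = -11366642016000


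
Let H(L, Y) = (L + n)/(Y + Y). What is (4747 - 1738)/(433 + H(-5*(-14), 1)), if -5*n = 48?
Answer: 5015/772 ≈ 6.4961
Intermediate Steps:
n = -48/5 (n = -⅕*48 = -48/5 ≈ -9.6000)
H(L, Y) = (-48/5 + L)/(2*Y) (H(L, Y) = (L - 48/5)/(Y + Y) = (-48/5 + L)/((2*Y)) = (-48/5 + L)*(1/(2*Y)) = (-48/5 + L)/(2*Y))
(4747 - 1738)/(433 + H(-5*(-14), 1)) = (4747 - 1738)/(433 + (⅒)*(-48 + 5*(-5*(-14)))/1) = 3009/(433 + (⅒)*1*(-48 + 5*70)) = 3009/(433 + (⅒)*1*(-48 + 350)) = 3009/(433 + (⅒)*1*302) = 3009/(433 + 151/5) = 3009/(2316/5) = 3009*(5/2316) = 5015/772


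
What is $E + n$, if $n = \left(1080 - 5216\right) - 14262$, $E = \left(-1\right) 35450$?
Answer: $-53848$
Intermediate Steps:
$E = -35450$
$n = -18398$ ($n = -4136 - 14262 = -18398$)
$E + n = -35450 - 18398 = -53848$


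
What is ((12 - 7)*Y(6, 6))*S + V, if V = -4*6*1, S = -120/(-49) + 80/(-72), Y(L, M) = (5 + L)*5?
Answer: 151666/441 ≈ 343.91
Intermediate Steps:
Y(L, M) = 25 + 5*L
S = 590/441 (S = -120*(-1/49) + 80*(-1/72) = 120/49 - 10/9 = 590/441 ≈ 1.3379)
V = -24 (V = -24*1 = -24)
((12 - 7)*Y(6, 6))*S + V = ((12 - 7)*(25 + 5*6))*(590/441) - 24 = (5*(25 + 30))*(590/441) - 24 = (5*55)*(590/441) - 24 = 275*(590/441) - 24 = 162250/441 - 24 = 151666/441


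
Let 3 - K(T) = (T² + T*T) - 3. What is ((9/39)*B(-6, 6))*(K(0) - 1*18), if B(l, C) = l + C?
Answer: 0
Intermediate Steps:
B(l, C) = C + l
K(T) = 6 - 2*T² (K(T) = 3 - ((T² + T*T) - 3) = 3 - ((T² + T²) - 3) = 3 - (2*T² - 3) = 3 - (-3 + 2*T²) = 3 + (3 - 2*T²) = 6 - 2*T²)
((9/39)*B(-6, 6))*(K(0) - 1*18) = ((9/39)*(6 - 6))*((6 - 2*0²) - 1*18) = ((9*(1/39))*0)*((6 - 2*0) - 18) = ((3/13)*0)*((6 + 0) - 18) = 0*(6 - 18) = 0*(-12) = 0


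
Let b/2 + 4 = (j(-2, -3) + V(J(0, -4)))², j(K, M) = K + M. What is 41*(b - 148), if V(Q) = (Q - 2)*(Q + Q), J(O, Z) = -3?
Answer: 44854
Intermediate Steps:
V(Q) = 2*Q*(-2 + Q) (V(Q) = (-2 + Q)*(2*Q) = 2*Q*(-2 + Q))
b = 1242 (b = -8 + 2*((-2 - 3) + 2*(-3)*(-2 - 3))² = -8 + 2*(-5 + 2*(-3)*(-5))² = -8 + 2*(-5 + 30)² = -8 + 2*25² = -8 + 2*625 = -8 + 1250 = 1242)
41*(b - 148) = 41*(1242 - 148) = 41*1094 = 44854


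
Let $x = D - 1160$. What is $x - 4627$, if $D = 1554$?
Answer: $-4233$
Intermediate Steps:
$x = 394$ ($x = 1554 - 1160 = 394$)
$x - 4627 = 394 - 4627 = -4233$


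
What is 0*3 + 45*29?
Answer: 1305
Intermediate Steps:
0*3 + 45*29 = 0 + 1305 = 1305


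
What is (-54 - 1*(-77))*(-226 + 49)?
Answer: -4071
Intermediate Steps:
(-54 - 1*(-77))*(-226 + 49) = (-54 + 77)*(-177) = 23*(-177) = -4071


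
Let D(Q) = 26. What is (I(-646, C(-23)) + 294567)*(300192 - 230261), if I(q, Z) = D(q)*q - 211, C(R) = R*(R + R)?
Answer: 19410048360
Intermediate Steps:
C(R) = 2*R² (C(R) = R*(2*R) = 2*R²)
I(q, Z) = -211 + 26*q (I(q, Z) = 26*q - 211 = -211 + 26*q)
(I(-646, C(-23)) + 294567)*(300192 - 230261) = ((-211 + 26*(-646)) + 294567)*(300192 - 230261) = ((-211 - 16796) + 294567)*69931 = (-17007 + 294567)*69931 = 277560*69931 = 19410048360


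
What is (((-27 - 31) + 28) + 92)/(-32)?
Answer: -31/16 ≈ -1.9375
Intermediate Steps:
(((-27 - 31) + 28) + 92)/(-32) = -((-58 + 28) + 92)/32 = -(-30 + 92)/32 = -1/32*62 = -31/16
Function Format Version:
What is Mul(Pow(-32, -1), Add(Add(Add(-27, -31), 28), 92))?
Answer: Rational(-31, 16) ≈ -1.9375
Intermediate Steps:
Mul(Pow(-32, -1), Add(Add(Add(-27, -31), 28), 92)) = Mul(Rational(-1, 32), Add(Add(-58, 28), 92)) = Mul(Rational(-1, 32), Add(-30, 92)) = Mul(Rational(-1, 32), 62) = Rational(-31, 16)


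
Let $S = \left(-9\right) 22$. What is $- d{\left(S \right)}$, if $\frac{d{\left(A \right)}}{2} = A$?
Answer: $396$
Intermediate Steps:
$S = -198$
$d{\left(A \right)} = 2 A$
$- d{\left(S \right)} = - 2 \left(-198\right) = \left(-1\right) \left(-396\right) = 396$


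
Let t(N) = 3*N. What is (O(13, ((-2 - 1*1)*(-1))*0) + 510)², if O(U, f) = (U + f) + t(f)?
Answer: 273529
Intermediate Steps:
O(U, f) = U + 4*f (O(U, f) = (U + f) + 3*f = U + 4*f)
(O(13, ((-2 - 1*1)*(-1))*0) + 510)² = ((13 + 4*(((-2 - 1*1)*(-1))*0)) + 510)² = ((13 + 4*(((-2 - 1)*(-1))*0)) + 510)² = ((13 + 4*(-3*(-1)*0)) + 510)² = ((13 + 4*(3*0)) + 510)² = ((13 + 4*0) + 510)² = ((13 + 0) + 510)² = (13 + 510)² = 523² = 273529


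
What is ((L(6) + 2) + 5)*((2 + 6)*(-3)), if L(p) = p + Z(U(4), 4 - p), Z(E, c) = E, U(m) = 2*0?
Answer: -312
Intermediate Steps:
U(m) = 0
L(p) = p (L(p) = p + 0 = p)
((L(6) + 2) + 5)*((2 + 6)*(-3)) = ((6 + 2) + 5)*((2 + 6)*(-3)) = (8 + 5)*(8*(-3)) = 13*(-24) = -312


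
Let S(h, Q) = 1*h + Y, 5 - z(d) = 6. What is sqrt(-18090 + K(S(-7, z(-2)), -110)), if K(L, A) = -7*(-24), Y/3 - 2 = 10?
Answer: I*sqrt(17922) ≈ 133.87*I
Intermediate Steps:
z(d) = -1 (z(d) = 5 - 1*6 = 5 - 6 = -1)
Y = 36 (Y = 6 + 3*10 = 6 + 30 = 36)
S(h, Q) = 36 + h (S(h, Q) = 1*h + 36 = h + 36 = 36 + h)
K(L, A) = 168
sqrt(-18090 + K(S(-7, z(-2)), -110)) = sqrt(-18090 + 168) = sqrt(-17922) = I*sqrt(17922)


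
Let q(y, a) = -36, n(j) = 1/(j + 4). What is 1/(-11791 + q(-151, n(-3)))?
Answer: -1/11827 ≈ -8.4552e-5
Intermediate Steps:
n(j) = 1/(4 + j)
1/(-11791 + q(-151, n(-3))) = 1/(-11791 - 36) = 1/(-11827) = -1/11827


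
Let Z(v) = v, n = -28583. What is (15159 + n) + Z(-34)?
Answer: -13458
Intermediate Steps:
(15159 + n) + Z(-34) = (15159 - 28583) - 34 = -13424 - 34 = -13458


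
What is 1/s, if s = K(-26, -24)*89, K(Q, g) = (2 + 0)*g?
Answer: -1/4272 ≈ -0.00023408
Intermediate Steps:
K(Q, g) = 2*g
s = -4272 (s = (2*(-24))*89 = -48*89 = -4272)
1/s = 1/(-4272) = -1/4272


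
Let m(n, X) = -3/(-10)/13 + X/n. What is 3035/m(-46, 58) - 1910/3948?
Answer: -17916893555/7305774 ≈ -2452.4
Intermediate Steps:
m(n, X) = 3/130 + X/n (m(n, X) = -3*(-1/10)*(1/13) + X/n = (3/10)*(1/13) + X/n = 3/130 + X/n)
3035/m(-46, 58) - 1910/3948 = 3035/(3/130 + 58/(-46)) - 1910/3948 = 3035/(3/130 + 58*(-1/46)) - 1910*1/3948 = 3035/(3/130 - 29/23) - 955/1974 = 3035/(-3701/2990) - 955/1974 = 3035*(-2990/3701) - 955/1974 = -9074650/3701 - 955/1974 = -17916893555/7305774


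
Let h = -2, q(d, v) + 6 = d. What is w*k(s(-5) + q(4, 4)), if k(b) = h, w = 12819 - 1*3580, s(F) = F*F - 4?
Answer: -18478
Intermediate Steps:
s(F) = -4 + F² (s(F) = F² - 4 = -4 + F²)
q(d, v) = -6 + d
w = 9239 (w = 12819 - 3580 = 9239)
k(b) = -2
w*k(s(-5) + q(4, 4)) = 9239*(-2) = -18478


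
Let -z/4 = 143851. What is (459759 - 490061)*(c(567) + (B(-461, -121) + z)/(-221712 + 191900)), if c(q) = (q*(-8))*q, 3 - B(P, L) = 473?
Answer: 580838316507585/7453 ≈ 7.7933e+10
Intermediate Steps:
B(P, L) = -470 (B(P, L) = 3 - 1*473 = 3 - 473 = -470)
z = -575404 (z = -4*143851 = -575404)
c(q) = -8*q² (c(q) = (-8*q)*q = -8*q²)
(459759 - 490061)*(c(567) + (B(-461, -121) + z)/(-221712 + 191900)) = (459759 - 490061)*(-8*567² + (-470 - 575404)/(-221712 + 191900)) = -30302*(-8*321489 - 575874/(-29812)) = -30302*(-2571912 - 575874*(-1/29812)) = -30302*(-2571912 + 287937/14906) = -30302*(-38336632335/14906) = 580838316507585/7453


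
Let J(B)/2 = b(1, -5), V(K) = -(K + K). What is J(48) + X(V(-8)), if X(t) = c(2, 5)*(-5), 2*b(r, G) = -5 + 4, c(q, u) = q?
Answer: -11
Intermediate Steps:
V(K) = -2*K
b(r, G) = -1/2 (b(r, G) = (-5 + 4)/2 = (1/2)*(-1) = -1/2)
J(B) = -1 (J(B) = 2*(-1/2) = -1)
X(t) = -10 (X(t) = 2*(-5) = -10)
J(48) + X(V(-8)) = -1 - 10 = -11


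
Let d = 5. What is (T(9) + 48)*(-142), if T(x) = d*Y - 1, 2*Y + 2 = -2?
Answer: -5254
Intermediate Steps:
Y = -2 (Y = -1 + (1/2)*(-2) = -1 - 1 = -2)
T(x) = -11 (T(x) = 5*(-2) - 1 = -10 - 1 = -11)
(T(9) + 48)*(-142) = (-11 + 48)*(-142) = 37*(-142) = -5254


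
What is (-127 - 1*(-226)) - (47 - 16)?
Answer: 68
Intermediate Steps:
(-127 - 1*(-226)) - (47 - 16) = (-127 + 226) - 1*31 = 99 - 31 = 68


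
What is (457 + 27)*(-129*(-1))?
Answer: 62436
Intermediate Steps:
(457 + 27)*(-129*(-1)) = 484*129 = 62436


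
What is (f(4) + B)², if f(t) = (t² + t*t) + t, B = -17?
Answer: 361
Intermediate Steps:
f(t) = t + 2*t² (f(t) = (t² + t²) + t = 2*t² + t = t + 2*t²)
(f(4) + B)² = (4*(1 + 2*4) - 17)² = (4*(1 + 8) - 17)² = (4*9 - 17)² = (36 - 17)² = 19² = 361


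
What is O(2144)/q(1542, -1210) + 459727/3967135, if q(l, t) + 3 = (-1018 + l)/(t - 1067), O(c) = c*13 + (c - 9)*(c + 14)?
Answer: -8374109511828941/5835655585 ≈ -1.4350e+6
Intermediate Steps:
O(c) = 13*c + (-9 + c)*(14 + c)
q(l, t) = -3 + (-1018 + l)/(-1067 + t) (q(l, t) = -3 + (-1018 + l)/(t - 1067) = -3 + (-1018 + l)/(-1067 + t))
O(2144)/q(1542, -1210) + 459727/3967135 = (-126 + 2144² + 18*2144)/(((2183 + 1542 - 3*(-1210))/(-1067 - 1210))) + 459727/3967135 = (-126 + 4596736 + 38592)/(((2183 + 1542 + 3630)/(-2277))) + 459727*(1/3967135) = 4635202/((-1/2277*7355)) + 459727/3967135 = 4635202/(-7355/2277) + 459727/3967135 = 4635202*(-2277/7355) + 459727/3967135 = -10554354954/7355 + 459727/3967135 = -8374109511828941/5835655585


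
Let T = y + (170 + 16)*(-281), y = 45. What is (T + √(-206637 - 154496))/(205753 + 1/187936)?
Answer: -9814205856/38668395809 + 187936*I*√361133/38668395809 ≈ -0.2538 + 0.0029207*I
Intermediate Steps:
T = -52221 (T = 45 + (170 + 16)*(-281) = 45 + 186*(-281) = 45 - 52266 = -52221)
(T + √(-206637 - 154496))/(205753 + 1/187936) = (-52221 + √(-206637 - 154496))/(205753 + 1/187936) = (-52221 + √(-361133))/(205753 + 1/187936) = (-52221 + I*√361133)/(38668395809/187936) = (-52221 + I*√361133)*(187936/38668395809) = -9814205856/38668395809 + 187936*I*√361133/38668395809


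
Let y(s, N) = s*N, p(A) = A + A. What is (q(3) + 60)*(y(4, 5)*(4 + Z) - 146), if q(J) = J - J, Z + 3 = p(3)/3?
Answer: -5160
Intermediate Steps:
p(A) = 2*A
y(s, N) = N*s
Z = -1 (Z = -3 + (2*3)/3 = -3 + 6*(⅓) = -3 + 2 = -1)
q(J) = 0
(q(3) + 60)*(y(4, 5)*(4 + Z) - 146) = (0 + 60)*((5*4)*(4 - 1) - 146) = 60*(20*3 - 146) = 60*(60 - 146) = 60*(-86) = -5160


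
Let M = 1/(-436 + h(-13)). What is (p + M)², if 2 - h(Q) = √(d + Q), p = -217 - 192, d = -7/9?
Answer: (-283557872597*I + 871204356*√31)/(248*(-6835*I + 21*√31)) ≈ 1.6728e+5 - 0.016118*I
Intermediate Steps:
d = -7/9 (d = -7*⅑ = -7/9 ≈ -0.77778)
p = -409
h(Q) = 2 - √(-7/9 + Q)
M = 1/(-434 - 2*I*√31/3) (M = 1/(-436 + (2 - √(-7 + 9*(-13))/3)) = 1/(-436 + (2 - √(-7 - 117)/3)) = 1/(-436 + (2 - 2*I*√31/3)) = 1/(-434 - 2*I*√31/3) ≈ -0.002304 + 1.971e-5*I)
(p + M)² = (-409 + (-63/27344 + 3*I*√31/847664))² = (-11183759/27344 + 3*I*√31/847664)²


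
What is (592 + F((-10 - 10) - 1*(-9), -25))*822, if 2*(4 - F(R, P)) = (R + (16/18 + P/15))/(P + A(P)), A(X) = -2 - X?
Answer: 1462475/3 ≈ 4.8749e+5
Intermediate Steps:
F(R, P) = 38/9 + R/4 + P/60 (F(R, P) = 4 - (R + (16/18 + P/15))/(2*(P + (-2 - P))) = 4 - (R + (16*(1/18) + P*(1/15)))/(2*(-2)) = 4 - (R + (8/9 + P/15))*(-1)/(2*2) = 4 - (8/9 + R + P/15)*(-1)/(2*2) = 4 - (-4/9 - R/2 - P/30)/2 = 4 + (2/9 + R/4 + P/60) = 38/9 + R/4 + P/60)
(592 + F((-10 - 10) - 1*(-9), -25))*822 = (592 + (38/9 + ((-10 - 10) - 1*(-9))/4 + (1/60)*(-25)))*822 = (592 + (38/9 + (-20 + 9)/4 - 5/12))*822 = (592 + (38/9 + (1/4)*(-11) - 5/12))*822 = (592 + (38/9 - 11/4 - 5/12))*822 = (592 + 19/18)*822 = (10675/18)*822 = 1462475/3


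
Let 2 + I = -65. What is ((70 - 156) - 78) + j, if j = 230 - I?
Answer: 133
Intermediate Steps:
I = -67 (I = -2 - 65 = -67)
j = 297 (j = 230 - 1*(-67) = 230 + 67 = 297)
((70 - 156) - 78) + j = ((70 - 156) - 78) + 297 = (-86 - 78) + 297 = -164 + 297 = 133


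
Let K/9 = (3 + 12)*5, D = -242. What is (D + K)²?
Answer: 187489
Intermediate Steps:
K = 675 (K = 9*((3 + 12)*5) = 9*(15*5) = 9*75 = 675)
(D + K)² = (-242 + 675)² = 433² = 187489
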